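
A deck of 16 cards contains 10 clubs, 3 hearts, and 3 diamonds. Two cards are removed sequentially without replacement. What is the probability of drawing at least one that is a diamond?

7/20

P(no diamonds) = 13/16 × 12/15 = 156/240 = 13/20.
P(at least one) = 1 − 13/20 = 7/20.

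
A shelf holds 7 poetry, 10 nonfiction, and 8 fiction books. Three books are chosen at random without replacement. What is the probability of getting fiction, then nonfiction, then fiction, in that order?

14/345

Chain rule:
P = 8/25 × 10/24 × 7/23 = 560/13800 = 14/345.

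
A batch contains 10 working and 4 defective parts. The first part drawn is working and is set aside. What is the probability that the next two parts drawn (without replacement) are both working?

With the first part removed, 9 working remain out of 13.
P = 9/13 × 8/12 = 72/156 = 6/13.

6/13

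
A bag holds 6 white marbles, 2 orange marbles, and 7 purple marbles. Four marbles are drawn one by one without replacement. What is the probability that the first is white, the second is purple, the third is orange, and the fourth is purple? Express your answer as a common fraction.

1/65

Multiply the probability of each draw given the previous ones:
P = 6/15 × 7/14 × 2/13 × 6/12 = 504/32760 = 1/65.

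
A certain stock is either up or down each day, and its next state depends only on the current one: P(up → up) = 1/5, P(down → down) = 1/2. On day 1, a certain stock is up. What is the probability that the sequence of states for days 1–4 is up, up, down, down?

2/25

Day 1 is given. For each transition, use the conditional probability from the current state:
P(up | up) = 1/5; P(down | up) = 4/5; P(down | down) = 1/2.
P = 1/5 × 4/5 × 1/2 = 4/50 = 2/25.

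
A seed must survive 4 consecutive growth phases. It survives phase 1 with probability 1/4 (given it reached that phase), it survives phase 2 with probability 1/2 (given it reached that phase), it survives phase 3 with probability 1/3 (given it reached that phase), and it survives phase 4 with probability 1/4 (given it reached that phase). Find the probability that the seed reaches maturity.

Multiplying along the chain,
P = 1/4 × 1/2 × 1/3 × 1/4 = 1/96.

1/96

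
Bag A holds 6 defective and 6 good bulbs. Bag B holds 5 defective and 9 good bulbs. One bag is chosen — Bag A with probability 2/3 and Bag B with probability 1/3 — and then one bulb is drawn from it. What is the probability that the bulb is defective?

From Bag A: P(defective) = 6/12.
From Bag B: P(defective) = 5/14.
Total probability = (2/3)(6/12) + (1/3)(5/14) = 19/42.

19/42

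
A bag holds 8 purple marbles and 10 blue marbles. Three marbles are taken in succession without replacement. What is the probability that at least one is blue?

95/102

P(no blue) = 8/18 × 7/17 × 6/16 = 336/4896 = 7/102.
P(at least one) = 1 − 7/102 = 95/102.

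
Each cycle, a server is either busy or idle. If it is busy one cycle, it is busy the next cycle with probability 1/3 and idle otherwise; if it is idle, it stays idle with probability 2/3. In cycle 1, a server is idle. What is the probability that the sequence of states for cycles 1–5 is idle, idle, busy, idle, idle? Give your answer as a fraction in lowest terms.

Cycle 1 is given. For each transition, use the conditional probability from the current state:
P(idle | idle) = 2/3; P(busy | idle) = 1/3; P(idle | busy) = 2/3; P(idle | idle) = 2/3.
P = 2/3 × 1/3 × 2/3 × 2/3 = 8/81.

8/81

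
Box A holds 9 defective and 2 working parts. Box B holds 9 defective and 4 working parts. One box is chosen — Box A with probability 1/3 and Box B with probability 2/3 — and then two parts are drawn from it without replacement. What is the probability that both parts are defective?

From Box A: P(both defective) = (9/11)(8/10) = 36/55.
From Box B: P(both defective) = (9/13)(8/12) = 6/13.
Total probability = (1/3)(36/55) + (2/3)(6/13) = 376/715.

376/715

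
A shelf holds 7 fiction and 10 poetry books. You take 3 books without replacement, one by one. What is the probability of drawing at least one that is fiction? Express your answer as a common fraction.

14/17

P(no fiction) = 10/17 × 9/16 × 8/15 = 720/4080 = 3/17.
P(at least one) = 1 − 3/17 = 14/17.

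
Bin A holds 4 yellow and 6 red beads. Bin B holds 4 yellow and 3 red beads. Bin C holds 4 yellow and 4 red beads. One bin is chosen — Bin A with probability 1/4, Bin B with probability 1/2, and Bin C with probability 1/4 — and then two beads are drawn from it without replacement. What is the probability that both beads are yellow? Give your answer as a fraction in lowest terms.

193/840

From Bin A: P(both yellow) = (4/10)(3/9) = 2/15.
From Bin B: P(both yellow) = (4/7)(3/6) = 2/7.
From Bin C: P(both yellow) = (4/8)(3/7) = 3/14.
Total probability = (1/4)(2/15) + (1/2)(2/7) + (1/4)(3/14) = 193/840.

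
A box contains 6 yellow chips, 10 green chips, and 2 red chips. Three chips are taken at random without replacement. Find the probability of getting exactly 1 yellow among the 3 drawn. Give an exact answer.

33/68

One ordering (yellow drawn first) has probability 6/18 × 12/17 × 11/16 = 792/4896 = 11/68.
There are C(3,1) = 3 such orderings, each equally likely, so P = 3 × 11/68 = 33/68.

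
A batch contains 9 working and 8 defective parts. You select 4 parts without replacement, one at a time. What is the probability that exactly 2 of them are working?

36/85

One ordering (working drawn first) has probability 9/17 × 8/16 × 8/15 × 7/14 = 4032/57120 = 6/85.
There are C(4,2) = 6 such orderings, each equally likely, so P = 6 × 6/85 = 36/85.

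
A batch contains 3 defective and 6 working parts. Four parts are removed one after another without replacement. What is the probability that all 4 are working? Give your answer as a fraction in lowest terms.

5/42

P(every draw is working) = 6/9 × 5/8 × 4/7 × 3/6 = 360/3024 = 5/42.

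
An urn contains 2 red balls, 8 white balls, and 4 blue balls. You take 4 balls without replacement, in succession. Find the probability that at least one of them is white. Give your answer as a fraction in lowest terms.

P(no white) = 6/14 × 5/13 × 4/12 × 3/11 = 360/24024 = 15/1001.
P(at least one) = 1 − 15/1001 = 986/1001.

986/1001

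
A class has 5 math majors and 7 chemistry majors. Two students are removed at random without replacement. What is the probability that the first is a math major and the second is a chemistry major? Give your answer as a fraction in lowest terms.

Each draw changes the counts, so multiply the conditional probabilities along the sequence:
P = 5/12 × 7/11 = 35/132.

35/132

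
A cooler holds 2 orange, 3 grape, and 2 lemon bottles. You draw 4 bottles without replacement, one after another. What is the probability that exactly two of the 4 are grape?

18/35

One ordering (grape drawn first) has probability 3/7 × 2/6 × 4/5 × 3/4 = 72/840 = 3/35.
There are C(4,2) = 6 such orderings, each equally likely, so P = 6 × 3/35 = 18/35.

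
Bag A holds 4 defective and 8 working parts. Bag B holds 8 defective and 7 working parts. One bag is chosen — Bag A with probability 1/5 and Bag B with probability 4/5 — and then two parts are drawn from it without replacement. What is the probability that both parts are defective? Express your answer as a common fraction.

From Bag A: P(both defective) = (4/12)(3/11) = 1/11.
From Bag B: P(both defective) = (8/15)(7/14) = 4/15.
Total probability = (1/5)(1/11) + (4/5)(4/15) = 191/825.

191/825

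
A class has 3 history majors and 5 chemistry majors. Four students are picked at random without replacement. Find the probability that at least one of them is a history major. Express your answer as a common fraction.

P(no history majors) = 5/8 × 4/7 × 3/6 × 2/5 = 120/1680 = 1/14.
P(at least one) = 1 − 1/14 = 13/14.

13/14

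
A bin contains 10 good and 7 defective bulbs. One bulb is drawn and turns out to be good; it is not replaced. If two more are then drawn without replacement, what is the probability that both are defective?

7/40

After the first draw, 7 of the remaining 16 bulbs are defective.
P = 7/16 × 6/15 = 42/240 = 7/40.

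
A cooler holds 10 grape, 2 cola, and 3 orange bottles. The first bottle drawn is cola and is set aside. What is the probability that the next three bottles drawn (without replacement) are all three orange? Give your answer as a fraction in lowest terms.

1/364

With the first bottle removed, 3 orange remain out of 14.
P = 3/14 × 2/13 × 1/12 = 6/2184 = 1/364.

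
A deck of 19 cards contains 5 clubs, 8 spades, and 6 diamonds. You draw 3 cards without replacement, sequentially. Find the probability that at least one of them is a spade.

268/323

P(no spades) = 11/19 × 10/18 × 9/17 = 990/5814 = 55/323.
P(at least one) = 1 − 55/323 = 268/323.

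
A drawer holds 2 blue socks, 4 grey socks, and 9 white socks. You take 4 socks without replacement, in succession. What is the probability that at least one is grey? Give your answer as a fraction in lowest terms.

P(no grey) = 11/15 × 10/14 × 9/13 × 8/12 = 7920/32760 = 22/91.
P(at least one) = 1 − 22/91 = 69/91.

69/91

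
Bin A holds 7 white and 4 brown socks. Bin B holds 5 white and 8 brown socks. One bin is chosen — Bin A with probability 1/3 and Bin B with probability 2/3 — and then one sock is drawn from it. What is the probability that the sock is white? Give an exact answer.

From Bin A: P(white) = 7/11.
From Bin B: P(white) = 5/13.
Total probability = (1/3)(7/11) + (2/3)(5/13) = 67/143.

67/143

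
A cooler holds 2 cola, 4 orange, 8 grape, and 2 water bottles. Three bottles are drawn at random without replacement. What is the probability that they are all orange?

1/140

P(every draw is orange) = 4/16 × 3/15 × 2/14 = 24/3360 = 1/140.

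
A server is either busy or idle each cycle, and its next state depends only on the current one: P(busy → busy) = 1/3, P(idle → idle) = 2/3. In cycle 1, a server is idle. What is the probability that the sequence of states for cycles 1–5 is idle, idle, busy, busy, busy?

Cycle 1 is given. For each transition, use the conditional probability from the current state:
P(idle | idle) = 2/3; P(busy | idle) = 1/3; P(busy | busy) = 1/3; P(busy | busy) = 1/3.
P = 2/3 × 1/3 × 1/3 × 1/3 = 2/81.

2/81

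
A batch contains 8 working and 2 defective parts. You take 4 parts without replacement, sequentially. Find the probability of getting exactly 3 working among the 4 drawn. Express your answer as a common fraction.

One ordering (working drawn first) has probability 8/10 × 7/9 × 6/8 × 2/7 = 672/5040 = 2/15.
There are C(4,3) = 4 such orderings, each equally likely, so P = 4 × 2/15 = 8/15.

8/15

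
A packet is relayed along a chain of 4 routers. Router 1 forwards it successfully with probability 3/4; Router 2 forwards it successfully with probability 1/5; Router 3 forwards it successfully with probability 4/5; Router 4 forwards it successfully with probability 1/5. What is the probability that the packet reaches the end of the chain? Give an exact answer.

3/125

Multiplying along the chain,
P = 3/4 × 1/5 × 4/5 × 1/5 = 12/500 = 3/125.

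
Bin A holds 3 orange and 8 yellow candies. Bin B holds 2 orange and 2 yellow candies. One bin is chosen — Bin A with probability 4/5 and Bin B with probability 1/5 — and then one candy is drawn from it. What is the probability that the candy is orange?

From Bin A: P(orange) = 3/11.
From Bin B: P(orange) = 2/4.
Total probability = (4/5)(3/11) + (1/5)(2/4) = 7/22.

7/22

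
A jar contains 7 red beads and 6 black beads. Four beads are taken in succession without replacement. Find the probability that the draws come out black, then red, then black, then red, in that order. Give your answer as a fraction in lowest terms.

Each draw changes the counts, so multiply the conditional probabilities along the sequence:
P = 6/13 × 7/12 × 5/11 × 6/10 = 1260/17160 = 21/286.

21/286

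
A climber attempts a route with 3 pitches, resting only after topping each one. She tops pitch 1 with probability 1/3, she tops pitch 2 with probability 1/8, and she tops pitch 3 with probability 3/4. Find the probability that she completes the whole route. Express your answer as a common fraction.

The events are sequential, so multiply the conditional probabilities:
P = 1/3 × 1/8 × 3/4 = 3/96 = 1/32.

1/32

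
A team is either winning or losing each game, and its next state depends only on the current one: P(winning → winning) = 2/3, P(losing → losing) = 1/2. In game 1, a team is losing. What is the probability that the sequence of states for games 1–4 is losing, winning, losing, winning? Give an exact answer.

Game 1 is given. For each transition, use the conditional probability from the current state:
P(winning | losing) = 1/2; P(losing | winning) = 1/3; P(winning | losing) = 1/2.
P = 1/2 × 1/3 × 1/2 = 1/12.

1/12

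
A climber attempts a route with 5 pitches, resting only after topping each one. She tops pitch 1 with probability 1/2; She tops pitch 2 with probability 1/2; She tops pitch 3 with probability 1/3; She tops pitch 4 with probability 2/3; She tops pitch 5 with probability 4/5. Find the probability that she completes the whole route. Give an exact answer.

Multiplying along the chain,
P = 1/2 × 1/2 × 1/3 × 2/3 × 4/5 = 8/180 = 2/45.

2/45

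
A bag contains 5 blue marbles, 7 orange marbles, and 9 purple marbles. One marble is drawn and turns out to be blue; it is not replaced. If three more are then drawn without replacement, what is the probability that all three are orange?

7/228

With the first marble removed, 7 orange remain out of 20.
P = 7/20 × 6/19 × 5/18 = 210/6840 = 7/228.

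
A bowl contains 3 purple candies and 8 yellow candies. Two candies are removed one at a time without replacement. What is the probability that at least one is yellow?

52/55

P(no yellow) = 3/11 × 2/10 = 6/110 = 3/55.
P(at least one) = 1 − 3/55 = 52/55.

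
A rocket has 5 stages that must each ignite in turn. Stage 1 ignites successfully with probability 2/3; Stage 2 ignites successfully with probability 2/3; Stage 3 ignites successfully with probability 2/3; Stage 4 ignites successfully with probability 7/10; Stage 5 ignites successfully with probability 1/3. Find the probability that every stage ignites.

28/405

Multiplying along the chain,
P = 2/3 × 2/3 × 2/3 × 7/10 × 1/3 = 56/810 = 28/405.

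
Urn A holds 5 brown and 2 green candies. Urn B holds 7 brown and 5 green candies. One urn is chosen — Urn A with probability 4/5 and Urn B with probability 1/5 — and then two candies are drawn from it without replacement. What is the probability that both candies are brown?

1027/2310

From Urn A: P(both brown) = (5/7)(4/6) = 10/21.
From Urn B: P(both brown) = (7/12)(6/11) = 7/22.
Total probability = (4/5)(10/21) + (1/5)(7/22) = 1027/2310.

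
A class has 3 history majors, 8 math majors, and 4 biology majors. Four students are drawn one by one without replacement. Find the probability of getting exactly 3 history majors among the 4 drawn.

4/455

One ordering (history majors drawn first) has probability 3/15 × 2/14 × 1/13 × 12/12 = 72/32760 = 1/455.
There are C(4,3) = 4 such orderings, each equally likely, so P = 4 × 1/455 = 4/455.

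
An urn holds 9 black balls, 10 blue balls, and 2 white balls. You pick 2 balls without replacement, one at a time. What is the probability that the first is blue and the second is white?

Each draw changes the counts, so multiply the conditional probabilities along the sequence:
P = 10/21 × 2/20 = 20/420 = 1/21.

1/21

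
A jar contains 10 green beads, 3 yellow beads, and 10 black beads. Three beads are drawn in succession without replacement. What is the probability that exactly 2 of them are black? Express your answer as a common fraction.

One ordering (black drawn first) has probability 10/23 × 9/22 × 13/21 = 1170/10626 = 195/1771.
There are C(3,2) = 3 such orderings, each equally likely, so P = 3 × 195/1771 = 585/1771.

585/1771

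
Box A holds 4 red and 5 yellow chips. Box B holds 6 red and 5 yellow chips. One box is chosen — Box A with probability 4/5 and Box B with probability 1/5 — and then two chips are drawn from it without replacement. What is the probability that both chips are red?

From Box A: P(both red) = (4/9)(3/8) = 1/6.
From Box B: P(both red) = (6/11)(5/10) = 3/11.
Total probability = (4/5)(1/6) + (1/5)(3/11) = 31/165.

31/165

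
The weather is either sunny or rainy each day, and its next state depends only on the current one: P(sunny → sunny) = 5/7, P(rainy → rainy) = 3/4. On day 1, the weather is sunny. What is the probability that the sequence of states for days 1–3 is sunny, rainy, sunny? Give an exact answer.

1/14

Day 1 is given. For each transition, use the conditional probability from the current state:
P(rainy | sunny) = 2/7; P(sunny | rainy) = 1/4.
P = 2/7 × 1/4 = 2/28 = 1/14.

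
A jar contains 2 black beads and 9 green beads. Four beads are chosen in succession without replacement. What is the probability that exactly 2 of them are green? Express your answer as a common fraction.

One ordering (green drawn first) has probability 9/11 × 8/10 × 2/9 × 1/8 = 144/7920 = 1/55.
There are C(4,2) = 6 such orderings, each equally likely, so P = 6 × 1/55 = 6/55.

6/55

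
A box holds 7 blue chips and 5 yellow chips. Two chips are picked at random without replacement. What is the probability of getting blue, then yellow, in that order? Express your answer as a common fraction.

Chain rule:
P = 7/12 × 5/11 = 35/132.

35/132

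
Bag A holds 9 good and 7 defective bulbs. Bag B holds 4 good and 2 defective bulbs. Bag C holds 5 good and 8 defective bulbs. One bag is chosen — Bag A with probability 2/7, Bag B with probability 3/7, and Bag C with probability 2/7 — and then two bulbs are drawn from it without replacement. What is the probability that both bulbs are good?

From Bag A: P(both good) = (9/16)(8/15) = 3/10.
From Bag B: P(both good) = (4/6)(3/5) = 2/5.
From Bag C: P(both good) = (5/13)(4/12) = 5/39.
Total probability = (2/7)(3/10) + (3/7)(2/5) + (2/7)(5/39) = 401/1365.

401/1365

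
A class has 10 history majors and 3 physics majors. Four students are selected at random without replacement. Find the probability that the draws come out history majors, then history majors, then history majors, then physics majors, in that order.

Multiply the probability of each draw given the previous ones:
P = 10/13 × 9/12 × 8/11 × 3/10 = 2160/17160 = 18/143.

18/143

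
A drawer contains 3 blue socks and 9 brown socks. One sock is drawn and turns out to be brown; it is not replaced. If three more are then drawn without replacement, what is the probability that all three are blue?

After the first draw, 3 of the remaining 11 socks are blue.
P = 3/11 × 2/10 × 1/9 = 6/990 = 1/165.

1/165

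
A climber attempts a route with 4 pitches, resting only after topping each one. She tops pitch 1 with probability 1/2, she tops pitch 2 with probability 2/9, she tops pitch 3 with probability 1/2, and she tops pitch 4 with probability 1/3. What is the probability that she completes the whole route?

1/54

Multiplying along the chain,
P = 1/2 × 2/9 × 1/2 × 1/3 = 2/108 = 1/54.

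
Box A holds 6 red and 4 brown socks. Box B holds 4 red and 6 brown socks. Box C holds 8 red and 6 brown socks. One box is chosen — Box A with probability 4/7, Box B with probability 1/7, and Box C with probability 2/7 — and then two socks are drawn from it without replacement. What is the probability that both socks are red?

58/195

From Box A: P(both red) = (6/10)(5/9) = 1/3.
From Box B: P(both red) = (4/10)(3/9) = 2/15.
From Box C: P(both red) = (8/14)(7/13) = 4/13.
Total probability = (4/7)(1/3) + (1/7)(2/15) + (2/7)(4/13) = 58/195.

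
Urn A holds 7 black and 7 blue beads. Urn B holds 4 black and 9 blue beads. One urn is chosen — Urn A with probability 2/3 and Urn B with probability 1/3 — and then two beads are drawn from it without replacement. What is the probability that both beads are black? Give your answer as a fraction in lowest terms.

7/39

From Urn A: P(both black) = (7/14)(6/13) = 3/13.
From Urn B: P(both black) = (4/13)(3/12) = 1/13.
Total probability = (2/3)(3/13) + (1/3)(1/13) = 7/39.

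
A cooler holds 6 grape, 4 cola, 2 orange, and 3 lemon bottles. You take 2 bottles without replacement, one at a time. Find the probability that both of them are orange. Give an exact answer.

P(every draw is orange) = 2/15 × 1/14 = 2/210 = 1/105.

1/105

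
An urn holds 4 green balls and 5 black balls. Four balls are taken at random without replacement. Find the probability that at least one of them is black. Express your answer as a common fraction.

125/126

P(no black) = 4/9 × 3/8 × 2/7 × 1/6 = 24/3024 = 1/126.
P(at least one) = 1 − 1/126 = 125/126.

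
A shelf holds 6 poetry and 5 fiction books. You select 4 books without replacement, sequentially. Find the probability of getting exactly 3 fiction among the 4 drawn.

One ordering (fiction drawn first) has probability 5/11 × 4/10 × 3/9 × 6/8 = 360/7920 = 1/22.
There are C(4,3) = 4 such orderings, each equally likely, so P = 4 × 1/22 = 2/11.

2/11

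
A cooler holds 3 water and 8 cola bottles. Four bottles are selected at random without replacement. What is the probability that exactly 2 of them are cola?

14/55

One ordering (cola drawn first) has probability 8/11 × 7/10 × 3/9 × 2/8 = 336/7920 = 7/165.
There are C(4,2) = 6 such orderings, each equally likely, so P = 6 × 7/165 = 14/55.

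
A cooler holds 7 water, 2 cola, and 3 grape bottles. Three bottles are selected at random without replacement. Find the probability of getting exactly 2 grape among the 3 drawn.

One ordering (grape drawn first) has probability 3/12 × 2/11 × 9/10 = 54/1320 = 9/220.
There are C(3,2) = 3 such orderings, each equally likely, so P = 3 × 9/220 = 27/220.

27/220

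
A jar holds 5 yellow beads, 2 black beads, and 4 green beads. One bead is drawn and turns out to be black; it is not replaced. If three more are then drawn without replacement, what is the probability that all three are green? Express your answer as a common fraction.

1/30

With the first bead removed, 4 green remain out of 10.
P = 4/10 × 3/9 × 2/8 = 24/720 = 1/30.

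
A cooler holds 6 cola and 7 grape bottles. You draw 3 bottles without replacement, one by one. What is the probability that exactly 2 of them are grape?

63/143

One ordering (grape drawn first) has probability 7/13 × 6/12 × 6/11 = 252/1716 = 21/143.
There are C(3,2) = 3 such orderings, each equally likely, so P = 3 × 21/143 = 63/143.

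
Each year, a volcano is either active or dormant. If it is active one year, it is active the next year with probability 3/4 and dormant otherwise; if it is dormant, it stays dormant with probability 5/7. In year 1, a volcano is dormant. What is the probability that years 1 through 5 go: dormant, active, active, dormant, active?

3/196

Year 1 is given. For each transition, use the conditional probability from the current state:
P(active | dormant) = 2/7; P(active | active) = 3/4; P(dormant | active) = 1/4; P(active | dormant) = 2/7.
P = 2/7 × 3/4 × 1/4 × 2/7 = 12/784 = 3/196.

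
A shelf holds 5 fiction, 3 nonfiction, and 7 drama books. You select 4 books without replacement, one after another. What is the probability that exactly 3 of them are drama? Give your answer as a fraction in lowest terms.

One ordering (drama drawn first) has probability 7/15 × 6/14 × 5/13 × 8/12 = 1680/32760 = 2/39.
There are C(4,3) = 4 such orderings, each equally likely, so P = 4 × 2/39 = 8/39.

8/39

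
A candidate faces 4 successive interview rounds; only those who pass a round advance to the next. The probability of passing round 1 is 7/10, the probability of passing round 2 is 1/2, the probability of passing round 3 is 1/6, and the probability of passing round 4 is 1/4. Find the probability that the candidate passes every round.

7/480

The events are sequential, so multiply the conditional probabilities:
P = 7/10 × 1/2 × 1/6 × 1/4 = 7/480.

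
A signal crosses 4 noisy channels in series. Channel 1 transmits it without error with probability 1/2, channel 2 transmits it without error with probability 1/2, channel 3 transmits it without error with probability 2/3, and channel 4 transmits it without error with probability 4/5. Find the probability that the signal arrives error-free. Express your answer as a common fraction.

2/15

Each stage is reached only if all earlier stages succeed, so
P = 1/2 × 1/2 × 2/3 × 4/5 = 8/60 = 2/15.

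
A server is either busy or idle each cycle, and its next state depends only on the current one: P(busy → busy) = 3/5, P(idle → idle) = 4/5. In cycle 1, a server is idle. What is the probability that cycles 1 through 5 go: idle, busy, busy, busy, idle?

18/625

Cycle 1 is given. For each transition, use the conditional probability from the current state:
P(busy | idle) = 1/5; P(busy | busy) = 3/5; P(busy | busy) = 3/5; P(idle | busy) = 2/5.
P = 1/5 × 3/5 × 3/5 × 2/5 = 18/625.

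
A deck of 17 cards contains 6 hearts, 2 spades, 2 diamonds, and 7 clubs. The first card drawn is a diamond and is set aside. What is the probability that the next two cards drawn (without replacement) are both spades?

1/120

With the first card removed, 2 spades remain out of 16.
P = 2/16 × 1/15 = 2/240 = 1/120.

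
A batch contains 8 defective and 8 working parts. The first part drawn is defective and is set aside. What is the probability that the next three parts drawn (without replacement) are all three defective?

1/13

With the first part removed, 7 defective remain out of 15.
P = 7/15 × 6/14 × 5/13 = 210/2730 = 1/13.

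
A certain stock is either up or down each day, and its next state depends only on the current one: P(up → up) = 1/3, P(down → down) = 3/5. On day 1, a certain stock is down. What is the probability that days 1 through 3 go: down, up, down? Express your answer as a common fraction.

4/15

Day 1 is given. For each transition, use the conditional probability from the current state:
P(up | down) = 2/5; P(down | up) = 2/3.
P = 2/5 × 2/3 = 4/15.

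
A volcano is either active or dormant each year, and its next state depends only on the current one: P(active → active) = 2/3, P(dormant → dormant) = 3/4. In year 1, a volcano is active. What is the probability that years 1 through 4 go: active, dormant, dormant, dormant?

3/16

Year 1 is given. For each transition, use the conditional probability from the current state:
P(dormant | active) = 1/3; P(dormant | dormant) = 3/4; P(dormant | dormant) = 3/4.
P = 1/3 × 3/4 × 3/4 = 9/48 = 3/16.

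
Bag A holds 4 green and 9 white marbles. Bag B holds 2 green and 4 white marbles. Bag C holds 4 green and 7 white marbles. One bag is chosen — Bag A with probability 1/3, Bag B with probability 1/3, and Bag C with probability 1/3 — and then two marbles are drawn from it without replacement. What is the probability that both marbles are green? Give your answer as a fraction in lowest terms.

From Bag A: P(both green) = (4/13)(3/12) = 1/13.
From Bag B: P(both green) = (2/6)(1/5) = 1/15.
From Bag C: P(both green) = (4/11)(3/10) = 6/55.
Total probability = (1/3)(1/13) + (1/3)(1/15) + (1/3)(6/55) = 542/6435.

542/6435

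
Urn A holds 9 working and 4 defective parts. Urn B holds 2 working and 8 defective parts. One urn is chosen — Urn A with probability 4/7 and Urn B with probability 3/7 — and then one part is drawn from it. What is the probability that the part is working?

219/455

From Urn A: P(working) = 9/13.
From Urn B: P(working) = 2/10.
Total probability = (4/7)(9/13) + (3/7)(2/10) = 219/455.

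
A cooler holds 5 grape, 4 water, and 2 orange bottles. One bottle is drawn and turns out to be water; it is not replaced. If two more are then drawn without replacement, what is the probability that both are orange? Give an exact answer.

1/45

After the first draw, 2 of the remaining 10 bottles are orange.
P = 2/10 × 1/9 = 2/90 = 1/45.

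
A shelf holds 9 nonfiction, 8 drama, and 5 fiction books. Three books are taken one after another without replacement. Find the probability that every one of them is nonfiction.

3/55

P = 9/22 × 8/21 × 7/20 = 504/9240 = 3/55.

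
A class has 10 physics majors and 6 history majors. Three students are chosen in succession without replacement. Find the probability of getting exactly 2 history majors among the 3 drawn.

One ordering (history majors drawn first) has probability 6/16 × 5/15 × 10/14 = 300/3360 = 5/56.
There are C(3,2) = 3 such orderings, each equally likely, so P = 3 × 5/56 = 15/56.

15/56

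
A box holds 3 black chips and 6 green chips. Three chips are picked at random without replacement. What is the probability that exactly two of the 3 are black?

3/14

One ordering (black drawn first) has probability 3/9 × 2/8 × 6/7 = 36/504 = 1/14.
There are C(3,2) = 3 such orderings, each equally likely, so P = 3 × 1/14 = 3/14.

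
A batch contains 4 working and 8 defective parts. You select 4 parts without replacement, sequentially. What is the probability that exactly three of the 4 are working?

One ordering (working drawn first) has probability 4/12 × 3/11 × 2/10 × 8/9 = 192/11880 = 8/495.
There are C(4,3) = 4 such orderings, each equally likely, so P = 4 × 8/495 = 32/495.

32/495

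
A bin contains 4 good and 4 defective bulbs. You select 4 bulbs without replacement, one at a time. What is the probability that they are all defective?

1/70

P = 4/8 × 3/7 × 2/6 × 1/5 = 24/1680 = 1/70.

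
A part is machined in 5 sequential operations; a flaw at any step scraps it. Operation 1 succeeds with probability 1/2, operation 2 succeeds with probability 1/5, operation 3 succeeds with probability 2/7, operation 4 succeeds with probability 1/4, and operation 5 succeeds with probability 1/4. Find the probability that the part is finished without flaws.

The events are sequential, so multiply the conditional probabilities:
P = 1/2 × 1/5 × 2/7 × 1/4 × 1/4 = 2/1120 = 1/560.

1/560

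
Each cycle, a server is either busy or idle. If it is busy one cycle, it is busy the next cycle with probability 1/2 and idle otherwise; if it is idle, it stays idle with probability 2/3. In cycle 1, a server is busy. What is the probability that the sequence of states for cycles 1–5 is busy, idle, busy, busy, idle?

1/24

Cycle 1 is given. For each transition, use the conditional probability from the current state:
P(idle | busy) = 1/2; P(busy | idle) = 1/3; P(busy | busy) = 1/2; P(idle | busy) = 1/2.
P = 1/2 × 1/3 × 1/2 × 1/2 = 1/24.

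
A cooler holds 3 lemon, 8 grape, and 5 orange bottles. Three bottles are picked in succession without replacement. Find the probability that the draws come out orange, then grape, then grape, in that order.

1/12

Chain rule:
P = 5/16 × 8/15 × 7/14 = 280/3360 = 1/12.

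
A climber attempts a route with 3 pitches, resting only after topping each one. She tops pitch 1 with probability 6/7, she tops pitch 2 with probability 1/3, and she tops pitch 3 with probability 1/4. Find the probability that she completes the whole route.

1/14

Multiplying along the chain,
P = 6/7 × 1/3 × 1/4 = 6/84 = 1/14.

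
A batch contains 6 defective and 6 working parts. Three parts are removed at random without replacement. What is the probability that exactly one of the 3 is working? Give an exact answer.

One ordering (working drawn first) has probability 6/12 × 6/11 × 5/10 = 180/1320 = 3/22.
There are C(3,1) = 3 such orderings, each equally likely, so P = 3 × 3/22 = 9/22.

9/22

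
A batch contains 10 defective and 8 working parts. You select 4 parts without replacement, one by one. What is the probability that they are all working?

P = 8/18 × 7/17 × 6/16 × 5/15 = 1680/73440 = 7/306.

7/306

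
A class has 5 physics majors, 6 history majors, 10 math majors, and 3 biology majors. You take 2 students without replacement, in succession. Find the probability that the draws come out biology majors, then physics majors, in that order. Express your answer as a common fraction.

Each draw changes the counts, so multiply the conditional probabilities along the sequence:
P = 3/24 × 5/23 = 15/552 = 5/184.

5/184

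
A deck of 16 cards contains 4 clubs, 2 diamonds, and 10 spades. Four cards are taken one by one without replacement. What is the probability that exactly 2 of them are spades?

One ordering (spades drawn first) has probability 10/16 × 9/15 × 6/14 × 5/13 = 2700/43680 = 45/728.
There are C(4,2) = 6 such orderings, each equally likely, so P = 6 × 45/728 = 135/364.

135/364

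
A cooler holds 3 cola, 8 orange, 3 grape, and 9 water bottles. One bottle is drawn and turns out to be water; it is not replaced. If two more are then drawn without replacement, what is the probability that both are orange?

4/33

With the first bottle removed, 8 orange remain out of 22.
P = 8/22 × 7/21 = 56/462 = 4/33.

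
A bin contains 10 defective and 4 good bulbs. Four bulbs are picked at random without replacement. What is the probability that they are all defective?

P(all defective) = 10/14 × 9/13 × 8/12 × 7/11 = 5040/24024 = 30/143.

30/143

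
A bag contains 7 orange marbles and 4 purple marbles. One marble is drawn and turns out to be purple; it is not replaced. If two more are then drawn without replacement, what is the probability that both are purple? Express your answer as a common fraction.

1/15

After the first draw, 3 of the remaining 10 marbles are purple.
P = 3/10 × 2/9 = 6/90 = 1/15.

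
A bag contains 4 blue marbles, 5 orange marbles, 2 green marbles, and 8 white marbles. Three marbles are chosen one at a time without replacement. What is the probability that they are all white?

P = 8/19 × 7/18 × 6/17 = 336/5814 = 56/969.

56/969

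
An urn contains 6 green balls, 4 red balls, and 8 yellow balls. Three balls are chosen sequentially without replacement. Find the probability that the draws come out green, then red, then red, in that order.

1/68

Chain rule:
P = 6/18 × 4/17 × 3/16 = 72/4896 = 1/68.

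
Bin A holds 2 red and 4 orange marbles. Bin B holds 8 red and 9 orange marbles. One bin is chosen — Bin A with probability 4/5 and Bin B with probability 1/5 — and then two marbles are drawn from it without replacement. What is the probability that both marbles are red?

241/2550

From Bin A: P(both red) = (2/6)(1/5) = 1/15.
From Bin B: P(both red) = (8/17)(7/16) = 7/34.
Total probability = (4/5)(1/15) + (1/5)(7/34) = 241/2550.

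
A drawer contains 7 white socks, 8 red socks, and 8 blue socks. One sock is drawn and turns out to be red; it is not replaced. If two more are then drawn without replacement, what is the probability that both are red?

After the first draw, 7 of the remaining 22 socks are red.
P = 7/22 × 6/21 = 42/462 = 1/11.

1/11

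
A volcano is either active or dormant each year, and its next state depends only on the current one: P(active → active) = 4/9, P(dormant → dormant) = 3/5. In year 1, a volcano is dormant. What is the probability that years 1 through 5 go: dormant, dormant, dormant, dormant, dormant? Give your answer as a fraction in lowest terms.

81/625

Year 1 is given. For each transition, use the conditional probability from the current state:
P(dormant | dormant) = 3/5; P(dormant | dormant) = 3/5; P(dormant | dormant) = 3/5; P(dormant | dormant) = 3/5.
P = 3/5 × 3/5 × 3/5 × 3/5 = 81/625.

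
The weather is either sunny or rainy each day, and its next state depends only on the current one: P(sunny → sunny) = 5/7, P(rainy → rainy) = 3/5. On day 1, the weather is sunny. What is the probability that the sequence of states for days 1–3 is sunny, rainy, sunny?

4/35

Day 1 is given. For each transition, use the conditional probability from the current state:
P(rainy | sunny) = 2/7; P(sunny | rainy) = 2/5.
P = 2/7 × 2/5 = 4/35.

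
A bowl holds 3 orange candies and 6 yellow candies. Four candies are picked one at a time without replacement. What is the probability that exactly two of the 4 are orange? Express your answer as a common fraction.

One ordering (orange drawn first) has probability 3/9 × 2/8 × 6/7 × 5/6 = 180/3024 = 5/84.
There are C(4,2) = 6 such orderings, each equally likely, so P = 6 × 5/84 = 5/14.

5/14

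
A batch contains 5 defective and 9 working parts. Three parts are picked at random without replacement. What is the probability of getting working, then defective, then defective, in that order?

15/182

Each draw changes the counts, so multiply the conditional probabilities along the sequence:
P = 9/14 × 5/13 × 4/12 = 180/2184 = 15/182.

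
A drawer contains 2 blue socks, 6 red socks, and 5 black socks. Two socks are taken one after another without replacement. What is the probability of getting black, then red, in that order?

Each draw changes the counts, so multiply the conditional probabilities along the sequence:
P = 5/13 × 6/12 = 30/156 = 5/26.

5/26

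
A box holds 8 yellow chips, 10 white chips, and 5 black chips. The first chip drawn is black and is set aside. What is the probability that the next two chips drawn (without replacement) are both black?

2/77

With the first chip removed, 4 black remain out of 22.
P = 4/22 × 3/21 = 12/462 = 2/77.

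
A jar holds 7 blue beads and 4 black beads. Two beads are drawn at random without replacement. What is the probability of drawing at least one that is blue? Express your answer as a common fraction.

49/55

P(no blue) = 4/11 × 3/10 = 12/110 = 6/55.
P(at least one) = 1 − 6/55 = 49/55.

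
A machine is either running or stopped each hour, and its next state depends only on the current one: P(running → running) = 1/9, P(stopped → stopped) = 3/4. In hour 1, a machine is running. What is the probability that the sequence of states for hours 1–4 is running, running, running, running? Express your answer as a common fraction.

Hour 1 is given. For each transition, use the conditional probability from the current state:
P(running | running) = 1/9; P(running | running) = 1/9; P(running | running) = 1/9.
P = 1/9 × 1/9 × 1/9 = 1/729.

1/729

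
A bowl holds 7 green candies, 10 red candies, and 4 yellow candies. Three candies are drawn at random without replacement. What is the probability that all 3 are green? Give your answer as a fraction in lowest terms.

P(every draw is green) = 7/21 × 6/20 × 5/19 = 210/7980 = 1/38.

1/38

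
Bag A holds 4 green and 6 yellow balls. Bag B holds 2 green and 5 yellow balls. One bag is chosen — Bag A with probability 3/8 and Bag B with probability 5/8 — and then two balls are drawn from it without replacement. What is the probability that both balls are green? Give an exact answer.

From Bag A: P(both green) = (4/10)(3/9) = 2/15.
From Bag B: P(both green) = (2/7)(1/6) = 1/21.
Total probability = (3/8)(2/15) + (5/8)(1/21) = 67/840.

67/840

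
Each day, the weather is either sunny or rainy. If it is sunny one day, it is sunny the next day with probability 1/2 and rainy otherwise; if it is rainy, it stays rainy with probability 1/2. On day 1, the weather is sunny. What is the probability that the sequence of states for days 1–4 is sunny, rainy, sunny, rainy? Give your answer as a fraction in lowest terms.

Day 1 is given. For each transition, use the conditional probability from the current state:
P(rainy | sunny) = 1/2; P(sunny | rainy) = 1/2; P(rainy | sunny) = 1/2.
P = 1/2 × 1/2 × 1/2 = 1/8.

1/8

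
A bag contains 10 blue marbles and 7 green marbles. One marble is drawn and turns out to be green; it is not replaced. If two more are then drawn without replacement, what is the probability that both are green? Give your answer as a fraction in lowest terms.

With the first marble removed, 6 green remain out of 16.
P = 6/16 × 5/15 = 30/240 = 1/8.

1/8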